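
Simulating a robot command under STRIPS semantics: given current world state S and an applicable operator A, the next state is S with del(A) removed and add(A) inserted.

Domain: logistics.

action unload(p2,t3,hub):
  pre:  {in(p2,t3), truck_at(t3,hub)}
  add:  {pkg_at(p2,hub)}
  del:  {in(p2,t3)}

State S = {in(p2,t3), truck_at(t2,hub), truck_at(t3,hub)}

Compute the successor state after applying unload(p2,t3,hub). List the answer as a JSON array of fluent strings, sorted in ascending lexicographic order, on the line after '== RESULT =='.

Compute (S \ del) ∪ add:
  pre ⊆ S: {in(p2,t3), truck_at(t3,hub)} ⊆ S  — applicable
  S \ del = {truck_at(t2,hub), truck_at(t3,hub)}
  ∪ add   = {pkg_at(p2,hub), truck_at(t2,hub), truck_at(t3,hub)}

== RESULT ==
["pkg_at(p2,hub)", "truck_at(t2,hub)", "truck_at(t3,hub)"]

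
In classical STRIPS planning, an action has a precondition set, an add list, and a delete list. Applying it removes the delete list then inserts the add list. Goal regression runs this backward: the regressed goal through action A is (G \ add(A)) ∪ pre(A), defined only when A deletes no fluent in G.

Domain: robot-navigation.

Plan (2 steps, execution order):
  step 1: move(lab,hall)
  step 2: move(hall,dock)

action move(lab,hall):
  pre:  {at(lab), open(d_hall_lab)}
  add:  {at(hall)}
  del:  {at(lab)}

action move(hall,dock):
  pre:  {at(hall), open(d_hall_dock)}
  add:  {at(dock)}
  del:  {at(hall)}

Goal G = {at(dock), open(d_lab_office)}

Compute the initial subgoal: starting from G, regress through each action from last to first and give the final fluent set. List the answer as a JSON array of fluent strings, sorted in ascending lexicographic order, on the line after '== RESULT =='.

Regress step by step:
  through step 2 (move(hall,dock)): drop {at(dock)}, keep {open(d_lab_office)}, require {at(hall), open(d_hall_dock)}
    → {at(hall), open(d_hall_dock), open(d_lab_office)}
  through step 1 (move(lab,hall)): drop {at(hall)}, keep {open(d_hall_dock), open(d_lab_office)}, require {at(lab), open(d_hall_lab)}
    → {at(lab), open(d_hall_dock), open(d_hall_lab), open(d_lab_office)}

== RESULT ==
["at(lab)", "open(d_hall_dock)", "open(d_hall_lab)", "open(d_lab_office)"]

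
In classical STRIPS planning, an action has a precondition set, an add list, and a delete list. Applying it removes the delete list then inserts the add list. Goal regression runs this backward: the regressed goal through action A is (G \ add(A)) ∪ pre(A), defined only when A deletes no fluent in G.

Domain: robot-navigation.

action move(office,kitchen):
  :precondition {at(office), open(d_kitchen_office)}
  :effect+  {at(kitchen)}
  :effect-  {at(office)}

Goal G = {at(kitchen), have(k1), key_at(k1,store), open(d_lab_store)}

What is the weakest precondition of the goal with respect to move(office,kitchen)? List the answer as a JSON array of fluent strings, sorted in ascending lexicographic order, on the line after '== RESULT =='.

Regress:
  G ∩ del = {}  (empty — regression defined)
  G \ add = {at(kitchen), have(k1), key_at(k1,store), open(d_lab_store)} \ {at(kitchen)} = {have(k1), key_at(k1,store), open(d_lab_store)}
  ∪ pre   = {have(k1), key_at(k1,store), open(d_lab_store)} ∪ {at(office), open(d_kitchen_office)}
          = {at(office), have(k1), key_at(k1,store), open(d_kitchen_office), open(d_lab_store)}

== RESULT ==
["at(office)", "have(k1)", "key_at(k1,store)", "open(d_kitchen_office)", "open(d_lab_store)"]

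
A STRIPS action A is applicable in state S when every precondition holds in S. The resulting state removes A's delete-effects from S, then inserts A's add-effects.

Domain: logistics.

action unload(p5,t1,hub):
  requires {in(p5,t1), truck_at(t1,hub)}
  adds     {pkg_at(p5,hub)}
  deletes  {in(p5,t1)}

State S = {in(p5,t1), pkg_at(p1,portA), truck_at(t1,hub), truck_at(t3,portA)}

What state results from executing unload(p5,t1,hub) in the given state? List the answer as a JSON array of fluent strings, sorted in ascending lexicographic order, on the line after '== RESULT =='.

Compute (S \ del) ∪ add:
  pre ⊆ S: {in(p5,t1), truck_at(t1,hub)} ⊆ S  — applicable
  S \ del = {pkg_at(p1,portA), truck_at(t1,hub), truck_at(t3,portA)}
  ∪ add   = {pkg_at(p1,portA), pkg_at(p5,hub), truck_at(t1,hub), truck_at(t3,portA)}

== RESULT ==
["pkg_at(p1,portA)", "pkg_at(p5,hub)", "truck_at(t1,hub)", "truck_at(t3,portA)"]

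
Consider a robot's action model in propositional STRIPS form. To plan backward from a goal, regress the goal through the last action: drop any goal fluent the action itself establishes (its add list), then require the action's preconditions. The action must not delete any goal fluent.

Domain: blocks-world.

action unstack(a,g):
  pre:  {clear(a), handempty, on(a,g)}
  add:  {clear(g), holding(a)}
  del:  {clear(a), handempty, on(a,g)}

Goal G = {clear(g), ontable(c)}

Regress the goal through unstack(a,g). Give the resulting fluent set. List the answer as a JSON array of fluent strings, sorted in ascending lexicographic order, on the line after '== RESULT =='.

Compute (G \ add) ∪ pre:
  G ∩ del = {}  (empty — regression defined)
  G \ add = {clear(g), ontable(c)} \ {clear(g), holding(a)} = {ontable(c)}
  ∪ pre   = {ontable(c)} ∪ {clear(a), handempty, on(a,g)}
          = {clear(a), handempty, on(a,g), ontable(c)}

== RESULT ==
["clear(a)", "handempty", "on(a,g)", "ontable(c)"]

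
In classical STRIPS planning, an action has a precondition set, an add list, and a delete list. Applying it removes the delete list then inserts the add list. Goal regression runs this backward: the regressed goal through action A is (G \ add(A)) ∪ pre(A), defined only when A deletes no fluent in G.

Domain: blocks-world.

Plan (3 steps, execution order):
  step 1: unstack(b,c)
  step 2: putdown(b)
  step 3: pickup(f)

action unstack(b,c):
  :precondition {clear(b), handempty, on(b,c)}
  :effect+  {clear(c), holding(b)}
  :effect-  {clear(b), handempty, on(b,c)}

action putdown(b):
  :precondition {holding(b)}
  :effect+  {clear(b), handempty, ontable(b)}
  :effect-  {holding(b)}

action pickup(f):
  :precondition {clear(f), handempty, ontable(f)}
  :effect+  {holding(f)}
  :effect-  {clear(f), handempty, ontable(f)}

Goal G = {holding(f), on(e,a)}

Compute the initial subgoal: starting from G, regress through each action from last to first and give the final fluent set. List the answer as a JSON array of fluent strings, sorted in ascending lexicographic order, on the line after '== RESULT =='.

Regress step by step:
  through step 3 (pickup(f)): drop {holding(f)}, keep {on(e,a)}, require {clear(f), handempty, ontable(f)}
    → {clear(f), handempty, on(e,a), ontable(f)}
  through step 2 (putdown(b)): drop {handempty}, keep {clear(f), on(e,a), ontable(f)}, require {holding(b)}
    → {clear(f), holding(b), on(e,a), ontable(f)}
  through step 1 (unstack(b,c)): drop {holding(b)}, keep {clear(f), on(e,a), ontable(f)}, require {clear(b), handempty, on(b,c)}
    → {clear(b), clear(f), handempty, on(b,c), on(e,a), ontable(f)}

== RESULT ==
["clear(b)", "clear(f)", "handempty", "on(b,c)", "on(e,a)", "ontable(f)"]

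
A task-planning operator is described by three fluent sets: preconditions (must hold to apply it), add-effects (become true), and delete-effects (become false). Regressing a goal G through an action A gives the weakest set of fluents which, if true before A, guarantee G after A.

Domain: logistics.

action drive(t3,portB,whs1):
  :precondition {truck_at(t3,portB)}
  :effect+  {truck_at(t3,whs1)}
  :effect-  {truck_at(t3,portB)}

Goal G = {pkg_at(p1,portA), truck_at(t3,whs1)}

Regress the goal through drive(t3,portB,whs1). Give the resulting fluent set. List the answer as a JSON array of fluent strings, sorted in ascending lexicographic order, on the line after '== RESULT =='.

Regress:
  G ∩ del = {}  (empty — regression defined)
  G \ add = {pkg_at(p1,portA), truck_at(t3,whs1)} \ {truck_at(t3,whs1)} = {pkg_at(p1,portA)}
  ∪ pre   = {pkg_at(p1,portA)} ∪ {truck_at(t3,portB)}
          = {pkg_at(p1,portA), truck_at(t3,portB)}

== RESULT ==
["pkg_at(p1,portA)", "truck_at(t3,portB)"]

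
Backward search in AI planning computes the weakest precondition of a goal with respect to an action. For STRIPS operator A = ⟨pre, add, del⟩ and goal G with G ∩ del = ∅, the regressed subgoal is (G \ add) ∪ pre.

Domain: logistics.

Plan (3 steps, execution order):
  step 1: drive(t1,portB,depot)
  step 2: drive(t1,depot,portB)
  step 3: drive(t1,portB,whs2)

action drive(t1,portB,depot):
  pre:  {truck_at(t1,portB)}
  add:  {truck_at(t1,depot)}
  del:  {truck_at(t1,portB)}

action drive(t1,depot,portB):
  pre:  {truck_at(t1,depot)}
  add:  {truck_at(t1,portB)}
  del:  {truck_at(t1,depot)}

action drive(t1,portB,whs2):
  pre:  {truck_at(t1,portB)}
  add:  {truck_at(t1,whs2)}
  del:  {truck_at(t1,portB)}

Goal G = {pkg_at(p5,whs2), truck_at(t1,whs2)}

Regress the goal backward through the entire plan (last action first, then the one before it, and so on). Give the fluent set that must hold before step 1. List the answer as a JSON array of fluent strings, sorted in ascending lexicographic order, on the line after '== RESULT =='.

Work backward from the goal:
  through step 3 (drive(t1,portB,whs2)): drop {truck_at(t1,whs2)}, keep {pkg_at(p5,whs2)}, require {truck_at(t1,portB)}
    → {pkg_at(p5,whs2), truck_at(t1,portB)}
  through step 2 (drive(t1,depot,portB)): drop {truck_at(t1,portB)}, keep {pkg_at(p5,whs2)}, require {truck_at(t1,depot)}
    → {pkg_at(p5,whs2), truck_at(t1,depot)}
  through step 1 (drive(t1,portB,depot)): drop {truck_at(t1,depot)}, keep {pkg_at(p5,whs2)}, require {truck_at(t1,portB)}
    → {pkg_at(p5,whs2), truck_at(t1,portB)}

== RESULT ==
["pkg_at(p5,whs2)", "truck_at(t1,portB)"]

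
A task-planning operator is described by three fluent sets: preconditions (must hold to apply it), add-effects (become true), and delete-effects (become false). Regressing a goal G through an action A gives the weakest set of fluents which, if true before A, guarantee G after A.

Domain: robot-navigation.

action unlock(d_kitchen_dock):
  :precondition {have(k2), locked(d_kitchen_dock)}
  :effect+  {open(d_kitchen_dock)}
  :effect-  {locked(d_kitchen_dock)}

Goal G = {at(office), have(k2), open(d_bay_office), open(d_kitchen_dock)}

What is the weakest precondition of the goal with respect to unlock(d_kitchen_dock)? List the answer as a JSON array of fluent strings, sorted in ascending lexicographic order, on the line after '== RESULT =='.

Regress:
  G ∩ del = {}  (empty — regression defined)
  G \ add = {at(office), have(k2), open(d_bay_office), open(d_kitchen_dock)} \ {open(d_kitchen_dock)} = {at(office), have(k2), open(d_bay_office)}
  ∪ pre   = {at(office), have(k2), open(d_bay_office)} ∪ {have(k2), locked(d_kitchen_dock)}
          = {at(office), have(k2), locked(d_kitchen_dock), open(d_bay_office)}

== RESULT ==
["at(office)", "have(k2)", "locked(d_kitchen_dock)", "open(d_bay_office)"]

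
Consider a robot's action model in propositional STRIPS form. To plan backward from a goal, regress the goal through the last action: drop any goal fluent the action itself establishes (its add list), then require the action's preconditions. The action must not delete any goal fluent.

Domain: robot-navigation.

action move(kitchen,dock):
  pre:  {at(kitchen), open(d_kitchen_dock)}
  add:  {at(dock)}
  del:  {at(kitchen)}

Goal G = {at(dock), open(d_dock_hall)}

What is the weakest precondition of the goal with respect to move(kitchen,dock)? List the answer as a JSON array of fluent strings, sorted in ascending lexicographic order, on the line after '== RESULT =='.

Regress:
  G ∩ del = {}  (empty — regression defined)
  G \ add = {at(dock), open(d_dock_hall)} \ {at(dock)} = {open(d_dock_hall)}
  ∪ pre   = {open(d_dock_hall)} ∪ {at(kitchen), open(d_kitchen_dock)}
          = {at(kitchen), open(d_dock_hall), open(d_kitchen_dock)}

== RESULT ==
["at(kitchen)", "open(d_dock_hall)", "open(d_kitchen_dock)"]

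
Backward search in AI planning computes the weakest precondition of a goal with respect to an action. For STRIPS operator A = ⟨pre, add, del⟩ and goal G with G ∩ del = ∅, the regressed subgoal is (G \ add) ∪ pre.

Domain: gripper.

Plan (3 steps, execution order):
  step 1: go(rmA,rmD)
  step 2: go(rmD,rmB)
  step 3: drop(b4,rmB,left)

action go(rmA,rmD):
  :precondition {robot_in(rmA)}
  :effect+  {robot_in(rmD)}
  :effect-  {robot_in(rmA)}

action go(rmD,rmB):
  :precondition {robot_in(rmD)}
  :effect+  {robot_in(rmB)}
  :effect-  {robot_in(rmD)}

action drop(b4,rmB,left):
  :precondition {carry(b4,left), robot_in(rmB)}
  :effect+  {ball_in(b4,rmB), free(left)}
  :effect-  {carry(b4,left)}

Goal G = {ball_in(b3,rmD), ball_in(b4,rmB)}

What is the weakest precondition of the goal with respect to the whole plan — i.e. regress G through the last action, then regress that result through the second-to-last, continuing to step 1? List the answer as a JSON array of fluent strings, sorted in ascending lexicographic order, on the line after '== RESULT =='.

Work backward from the goal:
  through step 3 (drop(b4,rmB,left)): drop {ball_in(b4,rmB)}, keep {ball_in(b3,rmD)}, require {carry(b4,left), robot_in(rmB)}
    → {ball_in(b3,rmD), carry(b4,left), robot_in(rmB)}
  through step 2 (go(rmD,rmB)): drop {robot_in(rmB)}, keep {ball_in(b3,rmD), carry(b4,left)}, require {robot_in(rmD)}
    → {ball_in(b3,rmD), carry(b4,left), robot_in(rmD)}
  through step 1 (go(rmA,rmD)): drop {robot_in(rmD)}, keep {ball_in(b3,rmD), carry(b4,left)}, require {robot_in(rmA)}
    → {ball_in(b3,rmD), carry(b4,left), robot_in(rmA)}

== RESULT ==
["ball_in(b3,rmD)", "carry(b4,left)", "robot_in(rmA)"]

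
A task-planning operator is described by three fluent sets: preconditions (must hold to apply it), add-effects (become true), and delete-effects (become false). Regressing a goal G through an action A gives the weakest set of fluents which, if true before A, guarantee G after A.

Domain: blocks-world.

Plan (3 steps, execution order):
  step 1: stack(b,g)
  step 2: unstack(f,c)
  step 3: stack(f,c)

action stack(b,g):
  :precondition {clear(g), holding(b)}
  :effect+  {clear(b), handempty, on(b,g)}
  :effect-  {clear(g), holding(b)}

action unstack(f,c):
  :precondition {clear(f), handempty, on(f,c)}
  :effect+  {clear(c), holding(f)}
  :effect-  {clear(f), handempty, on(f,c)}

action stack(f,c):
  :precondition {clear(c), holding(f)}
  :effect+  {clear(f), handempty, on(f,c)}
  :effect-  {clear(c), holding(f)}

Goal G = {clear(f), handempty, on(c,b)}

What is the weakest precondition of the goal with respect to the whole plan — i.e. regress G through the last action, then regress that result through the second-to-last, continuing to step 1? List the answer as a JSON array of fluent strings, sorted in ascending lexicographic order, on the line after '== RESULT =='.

Work backward from the goal:
  through step 3 (stack(f,c)): drop {clear(f), handempty}, keep {on(c,b)}, require {clear(c), holding(f)}
    → {clear(c), holding(f), on(c,b)}
  through step 2 (unstack(f,c)): drop {clear(c), holding(f)}, keep {on(c,b)}, require {clear(f), handempty, on(f,c)}
    → {clear(f), handempty, on(c,b), on(f,c)}
  through step 1 (stack(b,g)): drop {handempty}, keep {clear(f), on(c,b), on(f,c)}, require {clear(g), holding(b)}
    → {clear(f), clear(g), holding(b), on(c,b), on(f,c)}

== RESULT ==
["clear(f)", "clear(g)", "holding(b)", "on(c,b)", "on(f,c)"]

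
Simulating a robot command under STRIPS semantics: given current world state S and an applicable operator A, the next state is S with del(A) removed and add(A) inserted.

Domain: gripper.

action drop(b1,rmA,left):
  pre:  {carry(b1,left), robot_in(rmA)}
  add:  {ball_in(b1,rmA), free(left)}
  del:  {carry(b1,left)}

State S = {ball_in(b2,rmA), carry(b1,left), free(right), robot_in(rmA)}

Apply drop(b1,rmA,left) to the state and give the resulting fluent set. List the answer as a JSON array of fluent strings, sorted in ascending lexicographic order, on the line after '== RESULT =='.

Compute (S \ del) ∪ add:
  pre ⊆ S: {carry(b1,left), robot_in(rmA)} ⊆ S  — applicable
  S \ del = {ball_in(b2,rmA), free(right), robot_in(rmA)}
  ∪ add   = {ball_in(b1,rmA), ball_in(b2,rmA), free(left), free(right), robot_in(rmA)}

== RESULT ==
["ball_in(b1,rmA)", "ball_in(b2,rmA)", "free(left)", "free(right)", "robot_in(rmA)"]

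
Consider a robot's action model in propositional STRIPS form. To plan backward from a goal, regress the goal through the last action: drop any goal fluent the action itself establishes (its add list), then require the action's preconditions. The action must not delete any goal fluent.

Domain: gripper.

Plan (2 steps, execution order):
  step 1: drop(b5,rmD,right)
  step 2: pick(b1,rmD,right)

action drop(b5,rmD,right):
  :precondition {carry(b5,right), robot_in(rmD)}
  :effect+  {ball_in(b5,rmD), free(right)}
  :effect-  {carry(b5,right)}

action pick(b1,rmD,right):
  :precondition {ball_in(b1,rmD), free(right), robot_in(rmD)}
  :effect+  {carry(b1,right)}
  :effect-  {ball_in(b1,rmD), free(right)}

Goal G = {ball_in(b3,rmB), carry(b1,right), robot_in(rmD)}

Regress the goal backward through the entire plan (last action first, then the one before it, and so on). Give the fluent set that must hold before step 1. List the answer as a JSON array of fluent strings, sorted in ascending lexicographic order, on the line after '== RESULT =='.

Work backward from the goal:
  through step 2 (pick(b1,rmD,right)): drop {carry(b1,right)}, keep {ball_in(b3,rmB), robot_in(rmD)}, require {ball_in(b1,rmD), free(right), robot_in(rmD)}
    → {ball_in(b1,rmD), ball_in(b3,rmB), free(right), robot_in(rmD)}
  through step 1 (drop(b5,rmD,right)): drop {free(right)}, keep {ball_in(b1,rmD), ball_in(b3,rmB), robot_in(rmD)}, require {carry(b5,right), robot_in(rmD)}
    → {ball_in(b1,rmD), ball_in(b3,rmB), carry(b5,right), robot_in(rmD)}

== RESULT ==
["ball_in(b1,rmD)", "ball_in(b3,rmB)", "carry(b5,right)", "robot_in(rmD)"]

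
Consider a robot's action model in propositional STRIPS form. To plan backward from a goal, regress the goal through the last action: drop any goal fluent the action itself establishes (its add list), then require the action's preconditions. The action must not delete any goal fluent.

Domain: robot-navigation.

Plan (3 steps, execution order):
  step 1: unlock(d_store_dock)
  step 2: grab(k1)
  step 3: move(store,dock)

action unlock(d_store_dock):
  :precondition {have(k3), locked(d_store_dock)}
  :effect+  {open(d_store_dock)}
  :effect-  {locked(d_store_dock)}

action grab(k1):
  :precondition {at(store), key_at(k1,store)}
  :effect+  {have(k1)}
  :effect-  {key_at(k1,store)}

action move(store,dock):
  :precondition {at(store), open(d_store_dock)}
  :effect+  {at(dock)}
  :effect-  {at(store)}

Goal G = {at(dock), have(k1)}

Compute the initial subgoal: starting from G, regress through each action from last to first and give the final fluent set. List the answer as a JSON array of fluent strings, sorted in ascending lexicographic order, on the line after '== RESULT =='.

Work backward from the goal:
  through step 3 (move(store,dock)): drop {at(dock)}, keep {have(k1)}, require {at(store), open(d_store_dock)}
    → {at(store), have(k1), open(d_store_dock)}
  through step 2 (grab(k1)): drop {have(k1)}, keep {at(store), open(d_store_dock)}, require {at(store), key_at(k1,store)}
    → {at(store), key_at(k1,store), open(d_store_dock)}
  through step 1 (unlock(d_store_dock)): drop {open(d_store_dock)}, keep {at(store), key_at(k1,store)}, require {have(k3), locked(d_store_dock)}
    → {at(store), have(k3), key_at(k1,store), locked(d_store_dock)}

== RESULT ==
["at(store)", "have(k3)", "key_at(k1,store)", "locked(d_store_dock)"]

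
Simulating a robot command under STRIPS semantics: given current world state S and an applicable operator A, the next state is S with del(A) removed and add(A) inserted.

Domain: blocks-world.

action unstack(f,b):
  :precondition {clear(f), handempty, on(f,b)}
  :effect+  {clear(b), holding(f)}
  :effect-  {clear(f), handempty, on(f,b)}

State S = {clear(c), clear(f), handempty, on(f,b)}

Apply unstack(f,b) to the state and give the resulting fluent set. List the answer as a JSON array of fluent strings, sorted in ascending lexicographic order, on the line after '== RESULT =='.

Compute (S \ del) ∪ add:
  pre ⊆ S: {clear(f), handempty, on(f,b)} ⊆ S  — applicable
  S \ del = {clear(c)}
  ∪ add   = {clear(b), clear(c), holding(f)}

== RESULT ==
["clear(b)", "clear(c)", "holding(f)"]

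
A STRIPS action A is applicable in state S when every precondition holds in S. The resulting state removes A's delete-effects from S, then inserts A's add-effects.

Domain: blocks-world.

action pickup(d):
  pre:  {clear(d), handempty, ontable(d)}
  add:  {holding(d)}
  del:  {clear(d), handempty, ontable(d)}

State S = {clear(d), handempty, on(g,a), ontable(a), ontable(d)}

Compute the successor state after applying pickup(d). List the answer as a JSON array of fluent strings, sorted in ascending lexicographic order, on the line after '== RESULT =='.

Compute (S \ del) ∪ add:
  pre ⊆ S: {clear(d), handempty, ontable(d)} ⊆ S  — applicable
  S \ del = {on(g,a), ontable(a)}
  ∪ add   = {holding(d), on(g,a), ontable(a)}

== RESULT ==
["holding(d)", "on(g,a)", "ontable(a)"]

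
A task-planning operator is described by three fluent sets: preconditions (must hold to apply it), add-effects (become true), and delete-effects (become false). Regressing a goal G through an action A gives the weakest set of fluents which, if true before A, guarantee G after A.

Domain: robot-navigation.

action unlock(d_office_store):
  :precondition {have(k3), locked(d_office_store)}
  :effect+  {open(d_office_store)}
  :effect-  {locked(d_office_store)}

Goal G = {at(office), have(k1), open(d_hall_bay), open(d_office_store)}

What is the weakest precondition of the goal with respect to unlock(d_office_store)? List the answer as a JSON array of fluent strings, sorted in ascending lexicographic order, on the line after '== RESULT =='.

Regress:
  G ∩ del = {}  (empty — regression defined)
  G \ add = {at(office), have(k1), open(d_hall_bay), open(d_office_store)} \ {open(d_office_store)} = {at(office), have(k1), open(d_hall_bay)}
  ∪ pre   = {at(office), have(k1), open(d_hall_bay)} ∪ {have(k3), locked(d_office_store)}
          = {at(office), have(k1), have(k3), locked(d_office_store), open(d_hall_bay)}

== RESULT ==
["at(office)", "have(k1)", "have(k3)", "locked(d_office_store)", "open(d_hall_bay)"]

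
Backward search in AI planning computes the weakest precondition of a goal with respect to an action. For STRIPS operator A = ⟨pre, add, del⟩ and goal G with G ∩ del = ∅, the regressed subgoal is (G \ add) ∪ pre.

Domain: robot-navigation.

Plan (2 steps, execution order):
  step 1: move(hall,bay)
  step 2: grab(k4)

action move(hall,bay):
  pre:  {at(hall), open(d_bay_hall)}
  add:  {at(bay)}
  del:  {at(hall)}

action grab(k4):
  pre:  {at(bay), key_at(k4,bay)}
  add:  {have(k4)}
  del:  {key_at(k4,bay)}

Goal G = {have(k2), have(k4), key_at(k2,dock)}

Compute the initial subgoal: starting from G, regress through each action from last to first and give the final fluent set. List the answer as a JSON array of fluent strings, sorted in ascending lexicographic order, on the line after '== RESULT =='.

Regress step by step:
  through step 2 (grab(k4)): drop {have(k4)}, keep {have(k2), key_at(k2,dock)}, require {at(bay), key_at(k4,bay)}
    → {at(bay), have(k2), key_at(k2,dock), key_at(k4,bay)}
  through step 1 (move(hall,bay)): drop {at(bay)}, keep {have(k2), key_at(k2,dock), key_at(k4,bay)}, require {at(hall), open(d_bay_hall)}
    → {at(hall), have(k2), key_at(k2,dock), key_at(k4,bay), open(d_bay_hall)}

== RESULT ==
["at(hall)", "have(k2)", "key_at(k2,dock)", "key_at(k4,bay)", "open(d_bay_hall)"]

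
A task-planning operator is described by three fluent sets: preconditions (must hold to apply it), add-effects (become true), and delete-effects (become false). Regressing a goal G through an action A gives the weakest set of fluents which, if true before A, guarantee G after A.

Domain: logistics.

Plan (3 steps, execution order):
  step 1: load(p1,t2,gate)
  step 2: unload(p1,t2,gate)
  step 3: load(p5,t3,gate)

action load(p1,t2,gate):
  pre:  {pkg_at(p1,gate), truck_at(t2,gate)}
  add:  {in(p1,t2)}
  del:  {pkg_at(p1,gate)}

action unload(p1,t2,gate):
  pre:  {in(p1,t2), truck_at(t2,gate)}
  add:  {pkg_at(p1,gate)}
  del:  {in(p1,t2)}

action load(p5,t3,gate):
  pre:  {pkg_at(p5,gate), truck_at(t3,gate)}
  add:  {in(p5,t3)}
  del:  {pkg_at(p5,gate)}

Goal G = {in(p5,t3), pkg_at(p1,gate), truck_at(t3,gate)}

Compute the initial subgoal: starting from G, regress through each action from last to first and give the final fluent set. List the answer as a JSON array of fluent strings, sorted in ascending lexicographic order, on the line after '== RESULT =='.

Work backward from the goal:
  through step 3 (load(p5,t3,gate)): drop {in(p5,t3)}, keep {pkg_at(p1,gate), truck_at(t3,gate)}, require {pkg_at(p5,gate), truck_at(t3,gate)}
    → {pkg_at(p1,gate), pkg_at(p5,gate), truck_at(t3,gate)}
  through step 2 (unload(p1,t2,gate)): drop {pkg_at(p1,gate)}, keep {pkg_at(p5,gate), truck_at(t3,gate)}, require {in(p1,t2), truck_at(t2,gate)}
    → {in(p1,t2), pkg_at(p5,gate), truck_at(t2,gate), truck_at(t3,gate)}
  through step 1 (load(p1,t2,gate)): drop {in(p1,t2)}, keep {pkg_at(p5,gate), truck_at(t2,gate), truck_at(t3,gate)}, require {pkg_at(p1,gate), truck_at(t2,gate)}
    → {pkg_at(p1,gate), pkg_at(p5,gate), truck_at(t2,gate), truck_at(t3,gate)}

== RESULT ==
["pkg_at(p1,gate)", "pkg_at(p5,gate)", "truck_at(t2,gate)", "truck_at(t3,gate)"]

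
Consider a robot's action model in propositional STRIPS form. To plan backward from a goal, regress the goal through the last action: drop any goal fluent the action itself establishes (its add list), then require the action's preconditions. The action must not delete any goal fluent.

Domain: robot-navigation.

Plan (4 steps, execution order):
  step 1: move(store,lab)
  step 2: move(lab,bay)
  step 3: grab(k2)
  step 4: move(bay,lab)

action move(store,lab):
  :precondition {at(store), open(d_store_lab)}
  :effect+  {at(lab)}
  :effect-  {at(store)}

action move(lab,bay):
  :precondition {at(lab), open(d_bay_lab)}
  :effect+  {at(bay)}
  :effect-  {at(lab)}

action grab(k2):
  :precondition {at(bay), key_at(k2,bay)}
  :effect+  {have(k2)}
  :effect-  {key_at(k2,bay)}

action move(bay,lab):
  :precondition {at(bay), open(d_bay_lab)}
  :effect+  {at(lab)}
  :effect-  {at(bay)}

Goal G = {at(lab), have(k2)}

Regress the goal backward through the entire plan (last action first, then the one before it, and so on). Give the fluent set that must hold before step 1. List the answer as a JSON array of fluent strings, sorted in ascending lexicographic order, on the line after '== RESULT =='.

Regress step by step:
  through step 4 (move(bay,lab)): drop {at(lab)}, keep {have(k2)}, require {at(bay), open(d_bay_lab)}
    → {at(bay), have(k2), open(d_bay_lab)}
  through step 3 (grab(k2)): drop {have(k2)}, keep {at(bay), open(d_bay_lab)}, require {at(bay), key_at(k2,bay)}
    → {at(bay), key_at(k2,bay), open(d_bay_lab)}
  through step 2 (move(lab,bay)): drop {at(bay)}, keep {key_at(k2,bay), open(d_bay_lab)}, require {at(lab), open(d_bay_lab)}
    → {at(lab), key_at(k2,bay), open(d_bay_lab)}
  through step 1 (move(store,lab)): drop {at(lab)}, keep {key_at(k2,bay), open(d_bay_lab)}, require {at(store), open(d_store_lab)}
    → {at(store), key_at(k2,bay), open(d_bay_lab), open(d_store_lab)}

== RESULT ==
["at(store)", "key_at(k2,bay)", "open(d_bay_lab)", "open(d_store_lab)"]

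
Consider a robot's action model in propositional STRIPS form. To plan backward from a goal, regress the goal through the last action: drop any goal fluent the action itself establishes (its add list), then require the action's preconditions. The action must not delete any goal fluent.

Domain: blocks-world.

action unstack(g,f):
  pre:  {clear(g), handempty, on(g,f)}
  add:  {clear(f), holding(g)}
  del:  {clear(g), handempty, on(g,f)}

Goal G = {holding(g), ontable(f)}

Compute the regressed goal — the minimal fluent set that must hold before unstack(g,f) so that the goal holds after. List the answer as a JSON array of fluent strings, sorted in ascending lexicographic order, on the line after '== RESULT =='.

Regress:
  G ∩ del = {}  (empty — regression defined)
  G \ add = {holding(g), ontable(f)} \ {clear(f), holding(g)} = {ontable(f)}
  ∪ pre   = {ontable(f)} ∪ {clear(g), handempty, on(g,f)}
          = {clear(g), handempty, on(g,f), ontable(f)}

== RESULT ==
["clear(g)", "handempty", "on(g,f)", "ontable(f)"]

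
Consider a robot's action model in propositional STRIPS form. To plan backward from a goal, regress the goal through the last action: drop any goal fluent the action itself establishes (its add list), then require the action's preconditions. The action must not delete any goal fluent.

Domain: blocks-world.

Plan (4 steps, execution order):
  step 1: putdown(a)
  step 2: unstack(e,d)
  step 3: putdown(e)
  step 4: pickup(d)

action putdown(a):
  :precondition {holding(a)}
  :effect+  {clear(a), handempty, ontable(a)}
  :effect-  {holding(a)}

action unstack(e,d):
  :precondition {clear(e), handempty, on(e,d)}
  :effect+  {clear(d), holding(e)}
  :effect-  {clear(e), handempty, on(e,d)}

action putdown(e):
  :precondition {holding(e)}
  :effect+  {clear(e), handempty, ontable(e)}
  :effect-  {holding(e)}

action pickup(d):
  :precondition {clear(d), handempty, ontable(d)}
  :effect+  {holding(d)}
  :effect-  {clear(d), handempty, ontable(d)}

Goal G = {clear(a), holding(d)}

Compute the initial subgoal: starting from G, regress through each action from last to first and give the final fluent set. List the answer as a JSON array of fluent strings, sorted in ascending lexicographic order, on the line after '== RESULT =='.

Regress step by step:
  through step 4 (pickup(d)): drop {holding(d)}, keep {clear(a)}, require {clear(d), handempty, ontable(d)}
    → {clear(a), clear(d), handempty, ontable(d)}
  through step 3 (putdown(e)): drop {handempty}, keep {clear(a), clear(d), ontable(d)}, require {holding(e)}
    → {clear(a), clear(d), holding(e), ontable(d)}
  through step 2 (unstack(e,d)): drop {clear(d), holding(e)}, keep {clear(a), ontable(d)}, require {clear(e), handempty, on(e,d)}
    → {clear(a), clear(e), handempty, on(e,d), ontable(d)}
  through step 1 (putdown(a)): drop {clear(a), handempty}, keep {clear(e), on(e,d), ontable(d)}, require {holding(a)}
    → {clear(e), holding(a), on(e,d), ontable(d)}

== RESULT ==
["clear(e)", "holding(a)", "on(e,d)", "ontable(d)"]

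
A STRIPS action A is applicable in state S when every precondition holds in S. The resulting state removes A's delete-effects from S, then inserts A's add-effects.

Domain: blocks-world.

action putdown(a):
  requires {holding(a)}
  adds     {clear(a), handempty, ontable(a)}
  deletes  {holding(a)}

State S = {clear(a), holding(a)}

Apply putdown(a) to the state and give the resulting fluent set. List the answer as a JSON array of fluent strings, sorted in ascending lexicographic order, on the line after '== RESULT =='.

Compute (S \ del) ∪ add:
  pre ⊆ S: {holding(a)} ⊆ S  — applicable
  S \ del = {clear(a)}
  ∪ add   = {clear(a), handempty, ontable(a)}

== RESULT ==
["clear(a)", "handempty", "ontable(a)"]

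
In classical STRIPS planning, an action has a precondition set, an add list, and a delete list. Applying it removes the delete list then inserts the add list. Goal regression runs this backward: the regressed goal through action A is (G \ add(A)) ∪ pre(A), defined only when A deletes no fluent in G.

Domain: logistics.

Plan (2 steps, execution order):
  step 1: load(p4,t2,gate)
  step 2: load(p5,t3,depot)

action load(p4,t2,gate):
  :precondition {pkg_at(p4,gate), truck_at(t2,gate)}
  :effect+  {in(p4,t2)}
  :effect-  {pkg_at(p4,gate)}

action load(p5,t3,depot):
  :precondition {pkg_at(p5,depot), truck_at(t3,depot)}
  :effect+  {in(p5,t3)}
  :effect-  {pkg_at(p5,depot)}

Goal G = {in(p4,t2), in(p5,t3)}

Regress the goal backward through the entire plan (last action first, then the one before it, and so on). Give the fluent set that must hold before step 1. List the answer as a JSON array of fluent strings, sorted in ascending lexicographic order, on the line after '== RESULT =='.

Work backward from the goal:
  through step 2 (load(p5,t3,depot)): drop {in(p5,t3)}, keep {in(p4,t2)}, require {pkg_at(p5,depot), truck_at(t3,depot)}
    → {in(p4,t2), pkg_at(p5,depot), truck_at(t3,depot)}
  through step 1 (load(p4,t2,gate)): drop {in(p4,t2)}, keep {pkg_at(p5,depot), truck_at(t3,depot)}, require {pkg_at(p4,gate), truck_at(t2,gate)}
    → {pkg_at(p4,gate), pkg_at(p5,depot), truck_at(t2,gate), truck_at(t3,depot)}

== RESULT ==
["pkg_at(p4,gate)", "pkg_at(p5,depot)", "truck_at(t2,gate)", "truck_at(t3,depot)"]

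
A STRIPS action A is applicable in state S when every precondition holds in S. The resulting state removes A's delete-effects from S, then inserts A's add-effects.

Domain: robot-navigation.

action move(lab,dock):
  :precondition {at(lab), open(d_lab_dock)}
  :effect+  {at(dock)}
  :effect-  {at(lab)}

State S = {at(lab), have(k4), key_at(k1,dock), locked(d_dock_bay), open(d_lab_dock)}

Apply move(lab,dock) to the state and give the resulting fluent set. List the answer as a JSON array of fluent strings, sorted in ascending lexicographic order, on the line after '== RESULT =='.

Progress:
  pre ⊆ S: {at(lab), open(d_lab_dock)} ⊆ S  — applicable
  S \ del = {have(k4), key_at(k1,dock), locked(d_dock_bay), open(d_lab_dock)}
  ∪ add   = {at(dock), have(k4), key_at(k1,dock), locked(d_dock_bay), open(d_lab_dock)}

== RESULT ==
["at(dock)", "have(k4)", "key_at(k1,dock)", "locked(d_dock_bay)", "open(d_lab_dock)"]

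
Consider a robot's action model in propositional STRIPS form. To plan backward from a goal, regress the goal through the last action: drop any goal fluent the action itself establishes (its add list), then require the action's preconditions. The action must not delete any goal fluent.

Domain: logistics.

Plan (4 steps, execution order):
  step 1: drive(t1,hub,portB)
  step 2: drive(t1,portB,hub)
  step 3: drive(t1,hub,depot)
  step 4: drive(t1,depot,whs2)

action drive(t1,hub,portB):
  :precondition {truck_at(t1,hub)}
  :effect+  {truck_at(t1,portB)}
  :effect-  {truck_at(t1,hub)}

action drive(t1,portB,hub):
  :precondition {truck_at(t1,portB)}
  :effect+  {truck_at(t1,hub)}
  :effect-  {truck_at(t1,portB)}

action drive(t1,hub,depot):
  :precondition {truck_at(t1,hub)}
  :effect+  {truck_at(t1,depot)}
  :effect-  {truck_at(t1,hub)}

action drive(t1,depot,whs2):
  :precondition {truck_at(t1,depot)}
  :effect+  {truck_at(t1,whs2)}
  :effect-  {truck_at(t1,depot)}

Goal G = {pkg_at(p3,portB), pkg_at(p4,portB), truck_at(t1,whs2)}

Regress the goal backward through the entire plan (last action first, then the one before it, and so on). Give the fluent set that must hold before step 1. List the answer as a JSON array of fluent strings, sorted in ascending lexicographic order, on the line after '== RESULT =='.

Work backward from the goal:
  through step 4 (drive(t1,depot,whs2)): drop {truck_at(t1,whs2)}, keep {pkg_at(p3,portB), pkg_at(p4,portB)}, require {truck_at(t1,depot)}
    → {pkg_at(p3,portB), pkg_at(p4,portB), truck_at(t1,depot)}
  through step 3 (drive(t1,hub,depot)): drop {truck_at(t1,depot)}, keep {pkg_at(p3,portB), pkg_at(p4,portB)}, require {truck_at(t1,hub)}
    → {pkg_at(p3,portB), pkg_at(p4,portB), truck_at(t1,hub)}
  through step 2 (drive(t1,portB,hub)): drop {truck_at(t1,hub)}, keep {pkg_at(p3,portB), pkg_at(p4,portB)}, require {truck_at(t1,portB)}
    → {pkg_at(p3,portB), pkg_at(p4,portB), truck_at(t1,portB)}
  through step 1 (drive(t1,hub,portB)): drop {truck_at(t1,portB)}, keep {pkg_at(p3,portB), pkg_at(p4,portB)}, require {truck_at(t1,hub)}
    → {pkg_at(p3,portB), pkg_at(p4,portB), truck_at(t1,hub)}

== RESULT ==
["pkg_at(p3,portB)", "pkg_at(p4,portB)", "truck_at(t1,hub)"]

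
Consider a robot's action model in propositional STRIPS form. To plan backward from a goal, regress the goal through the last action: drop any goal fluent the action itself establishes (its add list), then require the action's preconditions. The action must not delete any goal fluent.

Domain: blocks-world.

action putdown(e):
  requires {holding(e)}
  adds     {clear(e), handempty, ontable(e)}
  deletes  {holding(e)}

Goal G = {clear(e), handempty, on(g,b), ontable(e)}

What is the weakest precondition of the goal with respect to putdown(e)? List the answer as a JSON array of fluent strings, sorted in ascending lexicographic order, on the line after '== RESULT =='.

Regress:
  G ∩ del = {}  (empty — regression defined)
  G \ add = {clear(e), handempty, on(g,b), ontable(e)} \ {clear(e), handempty, ontable(e)} = {on(g,b)}
  ∪ pre   = {on(g,b)} ∪ {holding(e)}
          = {holding(e), on(g,b)}

== RESULT ==
["holding(e)", "on(g,b)"]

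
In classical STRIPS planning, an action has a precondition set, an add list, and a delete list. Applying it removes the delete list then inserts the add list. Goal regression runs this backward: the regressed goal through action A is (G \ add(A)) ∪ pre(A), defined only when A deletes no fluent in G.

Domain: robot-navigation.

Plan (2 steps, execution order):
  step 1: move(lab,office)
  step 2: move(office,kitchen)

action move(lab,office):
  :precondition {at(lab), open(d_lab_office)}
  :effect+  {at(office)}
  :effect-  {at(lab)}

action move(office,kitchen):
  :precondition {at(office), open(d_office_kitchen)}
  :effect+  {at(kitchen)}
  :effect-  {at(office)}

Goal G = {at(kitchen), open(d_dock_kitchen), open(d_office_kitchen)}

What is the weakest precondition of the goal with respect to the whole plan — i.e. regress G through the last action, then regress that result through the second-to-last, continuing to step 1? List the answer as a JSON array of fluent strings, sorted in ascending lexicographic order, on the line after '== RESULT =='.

Regress step by step:
  through step 2 (move(office,kitchen)): drop {at(kitchen)}, keep {open(d_dock_kitchen), open(d_office_kitchen)}, require {at(office), open(d_office_kitchen)}
    → {at(office), open(d_dock_kitchen), open(d_office_kitchen)}
  through step 1 (move(lab,office)): drop {at(office)}, keep {open(d_dock_kitchen), open(d_office_kitchen)}, require {at(lab), open(d_lab_office)}
    → {at(lab), open(d_dock_kitchen), open(d_lab_office), open(d_office_kitchen)}

== RESULT ==
["at(lab)", "open(d_dock_kitchen)", "open(d_lab_office)", "open(d_office_kitchen)"]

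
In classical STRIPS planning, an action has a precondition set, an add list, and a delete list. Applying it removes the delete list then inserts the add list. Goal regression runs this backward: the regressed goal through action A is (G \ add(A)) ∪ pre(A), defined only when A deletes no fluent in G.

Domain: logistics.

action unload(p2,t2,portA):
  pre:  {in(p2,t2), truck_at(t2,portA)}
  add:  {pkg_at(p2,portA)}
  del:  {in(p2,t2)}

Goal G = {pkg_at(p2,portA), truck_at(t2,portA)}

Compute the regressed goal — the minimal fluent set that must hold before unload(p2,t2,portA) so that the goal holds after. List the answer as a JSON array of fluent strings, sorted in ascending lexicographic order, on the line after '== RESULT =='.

Compute (G \ add) ∪ pre:
  G ∩ del = {}  (empty — regression defined)
  G \ add = {pkg_at(p2,portA), truck_at(t2,portA)} \ {pkg_at(p2,portA)} = {truck_at(t2,portA)}
  ∪ pre   = {truck_at(t2,portA)} ∪ {in(p2,t2), truck_at(t2,portA)}
          = {in(p2,t2), truck_at(t2,portA)}

== RESULT ==
["in(p2,t2)", "truck_at(t2,portA)"]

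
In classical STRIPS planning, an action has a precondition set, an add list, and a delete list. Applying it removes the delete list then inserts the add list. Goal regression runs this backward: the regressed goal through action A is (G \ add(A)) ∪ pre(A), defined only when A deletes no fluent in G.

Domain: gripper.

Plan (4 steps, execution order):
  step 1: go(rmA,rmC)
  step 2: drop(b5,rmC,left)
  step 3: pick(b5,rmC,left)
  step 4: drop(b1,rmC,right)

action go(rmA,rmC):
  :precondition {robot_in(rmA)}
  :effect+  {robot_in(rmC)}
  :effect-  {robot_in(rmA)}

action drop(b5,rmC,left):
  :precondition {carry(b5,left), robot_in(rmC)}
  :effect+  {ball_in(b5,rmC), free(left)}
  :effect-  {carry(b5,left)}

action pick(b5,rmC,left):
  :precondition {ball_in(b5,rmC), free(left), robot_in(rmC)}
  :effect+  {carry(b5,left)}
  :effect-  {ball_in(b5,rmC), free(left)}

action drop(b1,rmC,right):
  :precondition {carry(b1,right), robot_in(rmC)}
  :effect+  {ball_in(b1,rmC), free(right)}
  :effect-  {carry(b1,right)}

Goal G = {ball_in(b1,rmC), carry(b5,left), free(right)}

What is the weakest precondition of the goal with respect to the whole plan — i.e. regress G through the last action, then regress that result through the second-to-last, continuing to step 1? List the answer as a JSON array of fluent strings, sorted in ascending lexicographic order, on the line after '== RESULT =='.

Work backward from the goal:
  through step 4 (drop(b1,rmC,right)): drop {ball_in(b1,rmC), free(right)}, keep {carry(b5,left)}, require {carry(b1,right), robot_in(rmC)}
    → {carry(b1,right), carry(b5,left), robot_in(rmC)}
  through step 3 (pick(b5,rmC,left)): drop {carry(b5,left)}, keep {carry(b1,right), robot_in(rmC)}, require {ball_in(b5,rmC), free(left), robot_in(rmC)}
    → {ball_in(b5,rmC), carry(b1,right), free(left), robot_in(rmC)}
  through step 2 (drop(b5,rmC,left)): drop {ball_in(b5,rmC), free(left)}, keep {carry(b1,right), robot_in(rmC)}, require {carry(b5,left), robot_in(rmC)}
    → {carry(b1,right), carry(b5,left), robot_in(rmC)}
  through step 1 (go(rmA,rmC)): drop {robot_in(rmC)}, keep {carry(b1,right), carry(b5,left)}, require {robot_in(rmA)}
    → {carry(b1,right), carry(b5,left), robot_in(rmA)}

== RESULT ==
["carry(b1,right)", "carry(b5,left)", "robot_in(rmA)"]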